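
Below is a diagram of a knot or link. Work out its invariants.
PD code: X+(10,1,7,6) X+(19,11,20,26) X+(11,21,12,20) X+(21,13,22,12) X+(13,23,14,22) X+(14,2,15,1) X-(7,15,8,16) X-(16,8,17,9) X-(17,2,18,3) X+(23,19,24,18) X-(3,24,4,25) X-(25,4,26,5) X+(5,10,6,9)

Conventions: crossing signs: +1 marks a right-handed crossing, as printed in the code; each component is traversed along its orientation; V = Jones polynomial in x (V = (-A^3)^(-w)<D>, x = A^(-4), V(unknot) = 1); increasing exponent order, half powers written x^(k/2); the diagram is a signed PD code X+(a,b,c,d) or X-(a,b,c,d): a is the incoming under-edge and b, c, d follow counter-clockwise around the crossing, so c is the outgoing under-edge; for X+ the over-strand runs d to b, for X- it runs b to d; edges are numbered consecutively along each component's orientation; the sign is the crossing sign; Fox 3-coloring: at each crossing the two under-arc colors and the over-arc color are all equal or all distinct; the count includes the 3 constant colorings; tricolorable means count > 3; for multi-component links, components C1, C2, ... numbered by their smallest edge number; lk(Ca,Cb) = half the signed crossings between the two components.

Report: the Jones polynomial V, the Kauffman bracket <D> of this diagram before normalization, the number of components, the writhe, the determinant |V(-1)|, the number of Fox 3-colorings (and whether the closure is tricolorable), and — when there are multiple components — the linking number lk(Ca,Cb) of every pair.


V(x) = x^-3 - 3x^-2 + 7x^-1 - 8 + 14x - 14x^2 + 15x^3 - 12x^4 + 9x^5 - 6x^6 + 2x^7 - x^8
bracket: A^-23 - 2A^-19 + 6A^-15 - 9A^-11 + 12A^-7 - 15A^-3 + 14A - 14A^5 + 8A^9 - 7A^13 + 3A^17 - A^21, w = +3
3 components, writhe +3, over 13 crossings
lk(C1,C2) = +1
linking number lk(C1,C3) = -1
lk(C2,C3): -1
det 92, colorings 3 of 3^13 — not tricolorable
observation: the span of V is 11, within the link bound 13 + 3 - 1


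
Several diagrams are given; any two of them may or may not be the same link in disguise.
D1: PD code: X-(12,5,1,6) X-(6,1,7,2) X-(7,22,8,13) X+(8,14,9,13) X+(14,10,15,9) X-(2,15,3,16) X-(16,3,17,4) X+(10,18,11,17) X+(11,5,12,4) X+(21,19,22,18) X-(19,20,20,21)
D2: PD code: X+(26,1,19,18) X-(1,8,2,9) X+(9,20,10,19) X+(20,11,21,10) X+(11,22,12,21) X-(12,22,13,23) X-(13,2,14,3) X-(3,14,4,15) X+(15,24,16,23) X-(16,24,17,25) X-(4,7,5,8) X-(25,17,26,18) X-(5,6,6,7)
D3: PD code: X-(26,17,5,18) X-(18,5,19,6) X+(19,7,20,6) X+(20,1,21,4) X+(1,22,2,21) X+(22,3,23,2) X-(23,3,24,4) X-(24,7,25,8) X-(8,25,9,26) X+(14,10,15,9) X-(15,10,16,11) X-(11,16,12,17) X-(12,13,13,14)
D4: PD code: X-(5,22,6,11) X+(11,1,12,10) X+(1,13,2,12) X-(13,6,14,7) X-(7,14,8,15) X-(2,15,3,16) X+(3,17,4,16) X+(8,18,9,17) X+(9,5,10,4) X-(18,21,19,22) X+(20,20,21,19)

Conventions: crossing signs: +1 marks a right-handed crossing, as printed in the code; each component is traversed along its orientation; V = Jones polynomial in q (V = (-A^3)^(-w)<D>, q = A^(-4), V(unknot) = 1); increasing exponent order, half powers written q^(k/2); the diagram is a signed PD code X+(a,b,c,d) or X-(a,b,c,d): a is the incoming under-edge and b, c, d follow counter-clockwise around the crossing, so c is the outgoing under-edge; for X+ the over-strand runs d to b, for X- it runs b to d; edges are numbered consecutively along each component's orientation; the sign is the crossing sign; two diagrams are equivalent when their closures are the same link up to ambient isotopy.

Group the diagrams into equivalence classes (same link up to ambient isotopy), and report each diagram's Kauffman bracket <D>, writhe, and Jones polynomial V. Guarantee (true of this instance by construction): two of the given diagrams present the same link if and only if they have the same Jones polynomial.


equivalence classes: {D1} | {D2, D3} | {D4}
D1 (bracket A^-9 - A^-5 + 2A^-1 - A^3 + 2A^7 - A^11; 11 crossings at w = -1): V = q^(-7/2) - 2q^(-5/2) + q^(-3/2) - 2q^(-1/2) + q^(1/2) - q^(3/2)
V(D2) = q^(-7/2) - q^(-5/2) + q^(-3/2) - 2q^(-1/2) - q^(3/2)  (w -3, c 13, <D> = A^-15 + 2A^-7 - A^-3 + A - A^5)
D3 (bracket A^-15 + 2A^-7 - A^-3 + A - A^5; 13 crossings at w = -3): V = q^(-7/2) - q^(-5/2) + q^(-3/2) - 2q^(-1/2) - q^(3/2)
D4 (bracket -A^-11 + 2A^-7 - A^-3 + 2A - A^5 + A^9; 11 crossings at w = +1): V = -q^(-3/2) + q^(-1/2) - 2q^(1/2) + q^(3/2) - 2q^(5/2) + q^(7/2)
observation: V(q) takes 3 values over 4 diagrams, fixing the grouping


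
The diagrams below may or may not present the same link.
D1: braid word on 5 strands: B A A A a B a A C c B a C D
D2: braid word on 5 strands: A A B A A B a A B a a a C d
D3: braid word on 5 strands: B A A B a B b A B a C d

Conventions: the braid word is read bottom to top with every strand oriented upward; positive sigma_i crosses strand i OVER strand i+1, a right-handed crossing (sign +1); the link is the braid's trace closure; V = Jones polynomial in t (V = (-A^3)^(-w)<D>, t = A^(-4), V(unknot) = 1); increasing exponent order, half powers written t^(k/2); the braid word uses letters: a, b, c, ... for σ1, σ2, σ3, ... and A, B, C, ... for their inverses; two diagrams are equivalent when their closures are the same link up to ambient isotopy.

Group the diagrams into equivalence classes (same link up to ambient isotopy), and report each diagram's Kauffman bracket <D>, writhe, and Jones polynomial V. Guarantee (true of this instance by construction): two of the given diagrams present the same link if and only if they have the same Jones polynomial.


grouping into links: {D1, D2, D3}
V(D1) = -t^-6 + t^-5 - t^-4 + 2t^-3 - t^-2 + t^-1  (w -6, c 14, <D> = A^-14 - A^-10 + 2A^-6 - A^-2 + A^2 - A^6)
V(D2) = -t^-6 + t^-5 - t^-4 + 2t^-3 - t^-2 + t^-1  [14 crossings, <D> = A^-8 - A^-4 + 2 - A^4 + A^8 - A^12, w = -4]
D3 (bracket A^-8 - A^-4 + 2 - A^4 + A^8 - A^12; 12 crossings at w = -4): V = -t^-6 + t^-5 - t^-4 + 2t^-3 - t^-2 + t^-1
why: one V(t) for all 3 diagrams — one class (guaranteed)


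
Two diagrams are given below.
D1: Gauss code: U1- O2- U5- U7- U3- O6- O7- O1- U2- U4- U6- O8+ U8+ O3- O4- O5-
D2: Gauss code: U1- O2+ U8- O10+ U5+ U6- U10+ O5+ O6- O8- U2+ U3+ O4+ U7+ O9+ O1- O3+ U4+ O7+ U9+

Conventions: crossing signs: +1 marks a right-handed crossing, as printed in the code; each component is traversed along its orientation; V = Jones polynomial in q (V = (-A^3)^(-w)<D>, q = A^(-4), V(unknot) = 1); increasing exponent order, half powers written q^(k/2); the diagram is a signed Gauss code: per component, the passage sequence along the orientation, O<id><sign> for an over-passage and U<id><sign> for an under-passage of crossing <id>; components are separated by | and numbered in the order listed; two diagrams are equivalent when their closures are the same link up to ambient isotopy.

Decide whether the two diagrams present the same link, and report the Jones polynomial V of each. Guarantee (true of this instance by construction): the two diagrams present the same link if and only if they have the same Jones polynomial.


same link: no
V(D1) = -q^-7 + q^-6 - q^-5 + q^-4 + q^-2  [8 crossings, <D> = A^-10 + A^-2 - A^2 + A^6 - A^10, w = -6]
V(D2) = q + q^3 - q^4  [10 crossings, <D> = -A^-4 + 1 + A^8, w = +4]
insight: 2 classes among 2 diagrams; unequal V(q) rules out equality


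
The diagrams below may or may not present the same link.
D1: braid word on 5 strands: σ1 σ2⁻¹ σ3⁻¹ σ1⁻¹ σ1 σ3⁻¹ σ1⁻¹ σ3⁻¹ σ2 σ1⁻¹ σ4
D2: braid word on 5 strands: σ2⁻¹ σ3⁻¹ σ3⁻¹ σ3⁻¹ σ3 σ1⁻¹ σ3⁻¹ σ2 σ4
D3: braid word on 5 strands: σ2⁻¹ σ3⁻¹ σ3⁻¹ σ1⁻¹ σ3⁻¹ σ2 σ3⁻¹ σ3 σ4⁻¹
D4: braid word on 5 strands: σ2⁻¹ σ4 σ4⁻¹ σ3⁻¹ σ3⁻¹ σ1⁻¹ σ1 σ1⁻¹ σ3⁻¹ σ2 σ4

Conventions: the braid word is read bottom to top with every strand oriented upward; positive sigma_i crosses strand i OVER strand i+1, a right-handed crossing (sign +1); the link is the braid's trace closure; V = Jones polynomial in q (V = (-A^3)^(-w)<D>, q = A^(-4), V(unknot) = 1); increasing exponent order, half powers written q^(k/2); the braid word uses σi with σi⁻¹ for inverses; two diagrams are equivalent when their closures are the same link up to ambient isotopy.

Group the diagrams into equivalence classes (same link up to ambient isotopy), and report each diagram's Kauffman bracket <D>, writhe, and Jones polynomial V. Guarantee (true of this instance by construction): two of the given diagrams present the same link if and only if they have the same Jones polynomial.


equivalence classes: {D1, D2, D3, D4}
D1 (bracket A^-7 + A^-3 + A - A^9; 11 crossings at w = -3): V = q^(-9/2) - q^(-5/2) - q^(-3/2) - q^(-1/2)
V(D2) = q^(-9/2) - q^(-5/2) - q^(-3/2) - q^(-1/2)  (w -3, c 9, <D> = A^-7 + A^-3 + A - A^9)
D3 (bracket A^-13 + A^-9 + A^-5 - A^3; 9 crossings at w = -5): V = q^(-9/2) - q^(-5/2) - q^(-3/2) - q^(-1/2)
V(D4) = q^(-9/2) - q^(-5/2) - q^(-3/2) - q^(-1/2)  (w -3, c 11, <D> = A^-7 + A^-3 + A - A^9)
key observation: all 4 diagrams share one V(q), hence one class


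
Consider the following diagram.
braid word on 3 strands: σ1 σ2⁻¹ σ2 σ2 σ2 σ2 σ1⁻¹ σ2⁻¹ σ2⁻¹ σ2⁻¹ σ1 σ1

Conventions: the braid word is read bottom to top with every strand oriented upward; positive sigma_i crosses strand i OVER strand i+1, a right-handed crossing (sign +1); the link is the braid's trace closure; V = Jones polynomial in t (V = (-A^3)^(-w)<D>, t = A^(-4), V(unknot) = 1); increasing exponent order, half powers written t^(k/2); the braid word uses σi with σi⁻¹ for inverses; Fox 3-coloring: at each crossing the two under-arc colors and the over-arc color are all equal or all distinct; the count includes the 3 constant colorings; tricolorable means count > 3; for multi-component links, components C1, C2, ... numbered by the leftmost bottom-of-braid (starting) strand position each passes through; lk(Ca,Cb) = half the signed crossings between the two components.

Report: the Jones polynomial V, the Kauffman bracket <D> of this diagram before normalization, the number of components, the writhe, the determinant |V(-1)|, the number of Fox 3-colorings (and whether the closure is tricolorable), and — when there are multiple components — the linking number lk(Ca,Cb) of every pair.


Jones polynomial: V(t) = -t^-2 + 2t^-1 - 3 + 5t - 4t^2 + 5t^3 - 4t^4 + 2t^5 - t^6
<D> = -A^-18 + 2A^-14 - 4A^-10 + 5A^-6 - 4A^-2 + 5A^2 - 3A^6 + 2A^10 - A^14; writhe +2
components 1, writhe +2 (12 crossings)
3-colorings: 9 of 3^12, det 27 — tricolorable
note: w = +2 shifts under R1 moves; the (-A^3)^(-2) factor cancels that in V


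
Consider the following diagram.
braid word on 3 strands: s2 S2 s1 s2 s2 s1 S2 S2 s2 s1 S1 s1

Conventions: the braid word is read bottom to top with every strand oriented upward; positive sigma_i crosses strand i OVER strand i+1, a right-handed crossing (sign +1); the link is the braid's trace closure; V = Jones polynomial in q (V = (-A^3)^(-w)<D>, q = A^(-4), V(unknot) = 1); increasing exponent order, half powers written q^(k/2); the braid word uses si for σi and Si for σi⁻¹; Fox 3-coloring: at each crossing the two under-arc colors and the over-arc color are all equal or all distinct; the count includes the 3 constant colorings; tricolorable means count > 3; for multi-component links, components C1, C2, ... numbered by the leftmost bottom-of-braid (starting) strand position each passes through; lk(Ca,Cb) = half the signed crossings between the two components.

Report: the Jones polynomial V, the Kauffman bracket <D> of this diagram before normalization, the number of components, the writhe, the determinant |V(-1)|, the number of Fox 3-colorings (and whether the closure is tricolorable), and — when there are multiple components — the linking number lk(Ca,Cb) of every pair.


Jones polynomial: V(q) = q - q^2 + 2q^3 - q^4 + q^5 - q^6
<D> = -A^-12 + A^-8 - A^-4 + 2 - A^4 + A^8; writhe +4
components 1, writhe +4 (12 crossings)
3-colorings: 3 of 3^12, det 7 — not tricolorable
note: det 7 = |V(-1)|; not divisible by 3, so not tricolorable


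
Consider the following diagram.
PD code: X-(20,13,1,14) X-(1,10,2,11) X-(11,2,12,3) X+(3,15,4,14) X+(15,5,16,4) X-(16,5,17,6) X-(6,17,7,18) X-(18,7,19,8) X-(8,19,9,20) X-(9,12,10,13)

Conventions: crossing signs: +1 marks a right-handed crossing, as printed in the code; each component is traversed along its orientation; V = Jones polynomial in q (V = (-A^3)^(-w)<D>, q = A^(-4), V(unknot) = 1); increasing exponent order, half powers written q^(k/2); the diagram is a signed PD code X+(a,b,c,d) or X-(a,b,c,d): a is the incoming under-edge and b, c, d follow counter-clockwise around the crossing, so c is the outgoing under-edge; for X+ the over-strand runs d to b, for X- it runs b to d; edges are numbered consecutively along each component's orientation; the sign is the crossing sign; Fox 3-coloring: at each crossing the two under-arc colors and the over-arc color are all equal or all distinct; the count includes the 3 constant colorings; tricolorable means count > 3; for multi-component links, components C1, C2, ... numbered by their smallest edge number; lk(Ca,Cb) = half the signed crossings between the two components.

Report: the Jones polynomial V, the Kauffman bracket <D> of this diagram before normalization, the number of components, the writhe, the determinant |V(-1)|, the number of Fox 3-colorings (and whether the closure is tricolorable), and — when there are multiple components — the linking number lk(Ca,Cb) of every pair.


V = -q^-7 + q^-6 - q^-5 + q^-4 + q^-2
<D> = A^-10 + A^-2 - A^2 + A^6 - A^10 (w = -6)
1 component over 10 crossings, w = -6
3 Fox colorings among 3^10, |V(-1)| = 5: not tricolorable
why: V spans 5 powers of q: at least 5 crossings in any diagram


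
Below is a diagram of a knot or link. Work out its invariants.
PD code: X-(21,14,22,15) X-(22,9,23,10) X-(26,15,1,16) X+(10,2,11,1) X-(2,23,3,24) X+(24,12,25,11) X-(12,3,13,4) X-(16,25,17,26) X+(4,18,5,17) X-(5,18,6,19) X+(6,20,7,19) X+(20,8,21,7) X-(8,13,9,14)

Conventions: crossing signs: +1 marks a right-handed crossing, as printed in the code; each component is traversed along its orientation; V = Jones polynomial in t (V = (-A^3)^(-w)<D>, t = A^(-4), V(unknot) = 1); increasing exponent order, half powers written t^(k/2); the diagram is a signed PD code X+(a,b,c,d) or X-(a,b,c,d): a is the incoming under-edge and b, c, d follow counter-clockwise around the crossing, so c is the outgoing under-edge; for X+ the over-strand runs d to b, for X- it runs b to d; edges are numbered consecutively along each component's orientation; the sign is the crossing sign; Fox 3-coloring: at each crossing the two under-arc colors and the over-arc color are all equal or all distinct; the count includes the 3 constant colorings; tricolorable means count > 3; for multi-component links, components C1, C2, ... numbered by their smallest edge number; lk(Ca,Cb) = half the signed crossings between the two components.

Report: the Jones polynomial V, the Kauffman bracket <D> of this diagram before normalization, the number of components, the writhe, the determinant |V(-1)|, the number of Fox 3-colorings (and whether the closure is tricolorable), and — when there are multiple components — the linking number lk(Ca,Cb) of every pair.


V(t) = t^-5 - 2t^-4 + 2t^-3 - 2t^-2 + 2t^-1 - 1 + t
bracket: -A^-13 + A^-9 - 2A^-5 + 2A^-1 - 2A^3 + 2A^7 - A^11, w = -3
1 component, writhe -3, over 13 crossings
det 11, colorings 3 of 3^13 — not tricolorable
observation: |V(-1)| = 11: so not tricolorable, since 3 does not divide 11


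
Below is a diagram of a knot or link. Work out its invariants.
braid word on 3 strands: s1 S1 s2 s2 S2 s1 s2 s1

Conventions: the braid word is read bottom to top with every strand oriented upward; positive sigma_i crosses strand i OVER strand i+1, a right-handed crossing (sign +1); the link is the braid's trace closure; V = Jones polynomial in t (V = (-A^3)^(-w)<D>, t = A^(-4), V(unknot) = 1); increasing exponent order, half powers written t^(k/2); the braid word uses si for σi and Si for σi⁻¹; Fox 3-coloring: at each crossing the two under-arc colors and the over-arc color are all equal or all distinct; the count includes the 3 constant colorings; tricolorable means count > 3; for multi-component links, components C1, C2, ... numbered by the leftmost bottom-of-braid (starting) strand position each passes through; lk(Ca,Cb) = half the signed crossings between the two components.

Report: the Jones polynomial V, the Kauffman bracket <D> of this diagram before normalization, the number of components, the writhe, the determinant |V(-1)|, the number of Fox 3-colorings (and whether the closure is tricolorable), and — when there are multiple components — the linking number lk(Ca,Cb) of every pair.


V(t) = t + t^3 - t^4
bracket: -A^-4 + 1 + A^8, w = +4
1 component, writhe +4, over 8 crossings
det 3, colorings 9 of 3^8 — tricolorable
observation: w = +4 (over 8 crossings) is diagram-only; (-A^3)^(-4) removes it from V


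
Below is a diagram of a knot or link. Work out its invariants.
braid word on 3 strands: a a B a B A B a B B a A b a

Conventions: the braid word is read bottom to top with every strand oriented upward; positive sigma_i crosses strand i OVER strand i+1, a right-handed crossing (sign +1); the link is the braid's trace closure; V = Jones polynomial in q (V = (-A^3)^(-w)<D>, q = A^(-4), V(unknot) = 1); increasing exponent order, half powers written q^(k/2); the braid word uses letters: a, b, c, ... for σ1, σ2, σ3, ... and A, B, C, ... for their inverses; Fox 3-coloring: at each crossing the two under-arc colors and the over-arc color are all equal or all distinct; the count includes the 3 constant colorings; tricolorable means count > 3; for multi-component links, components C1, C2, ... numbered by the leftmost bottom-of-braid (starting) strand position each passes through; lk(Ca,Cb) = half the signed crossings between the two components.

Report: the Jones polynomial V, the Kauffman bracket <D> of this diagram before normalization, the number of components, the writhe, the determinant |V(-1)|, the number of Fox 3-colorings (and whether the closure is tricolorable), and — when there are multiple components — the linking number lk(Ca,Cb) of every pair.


V = -q^-3 + q^-2 - q^-1 + 3 - q + q^2 - q^3
<D> = -A^-12 + A^-8 - A^-4 + 3 - A^4 + A^8 - A^12 (w = 0)
1 component over 14 crossings, w = 0
27 Fox colorings among 3^14, |V(-1)| = 9: tricolorable
why: inverse pairs cancel, leaving σ1 σ1 σ2⁻¹ σ1 σ2⁻¹ σ1⁻¹ σ2⁻¹ σ1 σ2⁻¹ σ1


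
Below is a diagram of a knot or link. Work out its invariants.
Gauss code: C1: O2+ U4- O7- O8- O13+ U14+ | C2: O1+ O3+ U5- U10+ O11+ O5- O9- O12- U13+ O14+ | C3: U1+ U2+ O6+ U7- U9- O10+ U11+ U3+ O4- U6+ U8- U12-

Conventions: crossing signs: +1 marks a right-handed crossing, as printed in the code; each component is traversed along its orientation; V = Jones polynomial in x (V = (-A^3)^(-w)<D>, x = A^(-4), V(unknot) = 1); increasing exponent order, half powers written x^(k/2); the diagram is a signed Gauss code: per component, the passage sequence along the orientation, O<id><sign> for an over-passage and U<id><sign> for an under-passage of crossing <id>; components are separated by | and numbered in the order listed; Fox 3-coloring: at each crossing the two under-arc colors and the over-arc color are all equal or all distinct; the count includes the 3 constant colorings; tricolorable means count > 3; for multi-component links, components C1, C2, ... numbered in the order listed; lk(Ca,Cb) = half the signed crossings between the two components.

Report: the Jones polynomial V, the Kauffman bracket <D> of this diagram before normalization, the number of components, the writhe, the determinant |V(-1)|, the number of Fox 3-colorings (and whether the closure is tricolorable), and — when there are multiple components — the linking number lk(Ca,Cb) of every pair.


V(x) = 2 + x^2 + x^4
bracket: A^-10 + A^-2 + 2A^6, w = +2
3 components, writhe +2, over 14 crossings
lk(C1,C2) = +1
linking number lk(C1,C3) = -1
lk(C2,C3): +1
det 4, colorings 3 of 3^14 — not tricolorable
observation: the span of V is 4, within the link bound 14 + 3 - 1


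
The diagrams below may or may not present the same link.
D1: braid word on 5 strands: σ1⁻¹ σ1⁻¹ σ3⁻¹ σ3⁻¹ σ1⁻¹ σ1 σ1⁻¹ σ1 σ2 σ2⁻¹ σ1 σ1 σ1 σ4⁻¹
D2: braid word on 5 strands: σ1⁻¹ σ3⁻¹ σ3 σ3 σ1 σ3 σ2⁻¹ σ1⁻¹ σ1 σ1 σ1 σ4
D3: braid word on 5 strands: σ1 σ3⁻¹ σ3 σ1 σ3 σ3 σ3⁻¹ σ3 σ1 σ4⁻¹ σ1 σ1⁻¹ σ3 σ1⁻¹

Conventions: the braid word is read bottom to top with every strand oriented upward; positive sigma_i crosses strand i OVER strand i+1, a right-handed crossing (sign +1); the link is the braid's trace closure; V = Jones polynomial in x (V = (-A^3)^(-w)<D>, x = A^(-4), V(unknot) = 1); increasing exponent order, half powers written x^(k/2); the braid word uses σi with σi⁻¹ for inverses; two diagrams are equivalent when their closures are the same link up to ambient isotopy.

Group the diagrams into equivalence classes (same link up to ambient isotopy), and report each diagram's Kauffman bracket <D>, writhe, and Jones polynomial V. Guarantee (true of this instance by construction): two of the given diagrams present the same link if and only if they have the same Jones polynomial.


grouping into links: {D1} | {D2} | {D3}
V(D1) = x^-3 + x^-2 + x^-1 + 1  (w -2, c 14, <D> = A^-6 + A^-2 + A^2 + A^6)
V(D2) = x + 2x^3 + x^5  [12 crossings, <D> = A^-8 + 2 + A^8, w = +4]
V(D3) = x + x^2 + 2x^3 + x^4 - x^7  (w +4, c 14, <D> = -A^-16 + A^-4 + 2 + A^4 + A^8)
key observation: 3 values of V(x) split the 3 diagrams


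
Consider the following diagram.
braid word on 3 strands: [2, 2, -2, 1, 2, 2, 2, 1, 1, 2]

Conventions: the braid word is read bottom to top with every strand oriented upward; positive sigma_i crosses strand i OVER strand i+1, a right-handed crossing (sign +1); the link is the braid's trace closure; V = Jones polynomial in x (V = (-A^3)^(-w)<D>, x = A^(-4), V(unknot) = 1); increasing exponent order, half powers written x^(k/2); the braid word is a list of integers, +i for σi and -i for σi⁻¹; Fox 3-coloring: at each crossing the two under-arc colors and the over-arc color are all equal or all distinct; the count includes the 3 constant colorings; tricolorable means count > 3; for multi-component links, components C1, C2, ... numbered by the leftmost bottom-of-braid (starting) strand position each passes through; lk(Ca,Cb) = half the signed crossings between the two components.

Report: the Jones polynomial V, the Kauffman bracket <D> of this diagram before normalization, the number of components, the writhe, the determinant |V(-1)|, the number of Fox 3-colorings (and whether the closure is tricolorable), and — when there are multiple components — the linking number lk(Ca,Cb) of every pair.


V = x^3 + x^5 - x^8
<D> = -A^-8 + A^4 + A^12 (w = +8)
1 component over 10 crossings, w = +8
9 Fox colorings among 3^10, |V(-1)| = 3: tricolorable
why: free reduction leaves σ2 σ1 σ2 σ2 σ2 σ1 σ1 σ2 of the original 10 letters


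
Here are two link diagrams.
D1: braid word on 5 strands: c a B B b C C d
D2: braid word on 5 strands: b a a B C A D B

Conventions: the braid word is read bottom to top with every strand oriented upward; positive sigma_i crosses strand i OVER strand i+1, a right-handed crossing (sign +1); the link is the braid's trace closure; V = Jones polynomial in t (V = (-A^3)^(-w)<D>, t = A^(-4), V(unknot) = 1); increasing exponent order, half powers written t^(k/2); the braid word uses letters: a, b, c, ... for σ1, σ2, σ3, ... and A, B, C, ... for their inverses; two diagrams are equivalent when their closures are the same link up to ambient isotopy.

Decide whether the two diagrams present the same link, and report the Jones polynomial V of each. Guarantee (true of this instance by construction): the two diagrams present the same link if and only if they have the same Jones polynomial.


same link: yes
V(D1) = 1  [8 crossings, <D> = 1, w = 0]
V(D2) = 1  [8 crossings, <D> = A^-6, w = -2]
insight: all 2 diagrams share one V(t), hence one class


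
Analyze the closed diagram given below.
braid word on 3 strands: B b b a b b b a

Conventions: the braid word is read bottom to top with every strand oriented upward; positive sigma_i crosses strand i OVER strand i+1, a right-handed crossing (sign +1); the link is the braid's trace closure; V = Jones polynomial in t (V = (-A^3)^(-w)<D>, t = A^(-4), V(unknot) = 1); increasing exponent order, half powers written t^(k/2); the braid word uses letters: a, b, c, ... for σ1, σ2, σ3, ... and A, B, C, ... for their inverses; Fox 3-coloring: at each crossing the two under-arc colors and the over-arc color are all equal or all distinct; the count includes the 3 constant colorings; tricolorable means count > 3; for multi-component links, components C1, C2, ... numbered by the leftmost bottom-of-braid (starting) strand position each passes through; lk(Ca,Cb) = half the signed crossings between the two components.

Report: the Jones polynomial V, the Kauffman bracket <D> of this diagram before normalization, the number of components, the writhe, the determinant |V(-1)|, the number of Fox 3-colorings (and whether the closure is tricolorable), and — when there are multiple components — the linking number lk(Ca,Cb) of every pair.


V = t^2 + t^4 - t^5 + t^6 - t^7
<D> = -A^-10 + A^-6 - A^-2 + A^2 + A^10 (w = +6)
1 component over 8 crossings, w = +6
3 Fox colorings among 3^8, |V(-1)| = 5: not tricolorable
why: |V(-1)| = 5: so not tricolorable, since 3 does not divide 5


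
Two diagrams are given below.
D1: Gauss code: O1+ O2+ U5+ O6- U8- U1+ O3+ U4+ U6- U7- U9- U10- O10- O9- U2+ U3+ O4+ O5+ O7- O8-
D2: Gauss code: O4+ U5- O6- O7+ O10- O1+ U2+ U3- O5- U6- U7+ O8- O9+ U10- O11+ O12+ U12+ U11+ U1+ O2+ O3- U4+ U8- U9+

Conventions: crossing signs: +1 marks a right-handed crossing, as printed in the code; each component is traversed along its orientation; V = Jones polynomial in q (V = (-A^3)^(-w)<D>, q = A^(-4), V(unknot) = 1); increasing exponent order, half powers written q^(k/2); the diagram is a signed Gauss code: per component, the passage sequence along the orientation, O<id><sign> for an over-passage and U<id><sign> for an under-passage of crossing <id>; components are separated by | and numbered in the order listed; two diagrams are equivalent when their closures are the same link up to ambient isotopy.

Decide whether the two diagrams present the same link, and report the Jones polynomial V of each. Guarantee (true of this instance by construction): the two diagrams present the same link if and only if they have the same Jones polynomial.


same link: yes
V(D1) = 1  [10 crossings, <D> = 1, w = 0]
V(D2) = 1  [12 crossings, <D> = A^6, w = +2]
insight: one V(q) for all 2 diagrams — one class (guaranteed)


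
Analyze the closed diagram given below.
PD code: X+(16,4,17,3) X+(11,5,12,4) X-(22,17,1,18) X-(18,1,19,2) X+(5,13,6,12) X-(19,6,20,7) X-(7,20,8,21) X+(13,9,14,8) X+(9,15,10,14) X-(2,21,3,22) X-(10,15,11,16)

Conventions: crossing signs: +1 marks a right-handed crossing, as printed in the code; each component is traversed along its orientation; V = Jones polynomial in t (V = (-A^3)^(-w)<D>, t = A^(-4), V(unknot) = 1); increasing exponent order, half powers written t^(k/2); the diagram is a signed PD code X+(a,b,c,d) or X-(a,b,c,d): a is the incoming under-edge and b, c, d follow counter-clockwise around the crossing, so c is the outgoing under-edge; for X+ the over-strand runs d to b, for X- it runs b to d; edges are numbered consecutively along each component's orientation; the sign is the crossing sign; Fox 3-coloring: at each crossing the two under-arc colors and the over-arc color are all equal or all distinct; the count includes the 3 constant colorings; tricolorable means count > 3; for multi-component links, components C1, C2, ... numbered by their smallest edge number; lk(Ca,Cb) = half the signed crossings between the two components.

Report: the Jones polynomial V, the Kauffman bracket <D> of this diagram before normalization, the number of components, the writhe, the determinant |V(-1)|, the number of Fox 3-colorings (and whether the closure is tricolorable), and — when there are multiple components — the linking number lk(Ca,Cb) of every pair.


V(t) = -t^-5 + t^-4 - t^-3 + 2t^-2 - t^-1 + 2 - t
bracket: A^-7 - 2A^-3 + A - 2A^5 + A^9 - A^13 + A^17, w = -1
1 component, writhe -1, over 11 crossings
det 9, colorings 9 of 3^11 — tricolorable
observation: the span of V is 6, forcing >= 6 crossings in any diagram


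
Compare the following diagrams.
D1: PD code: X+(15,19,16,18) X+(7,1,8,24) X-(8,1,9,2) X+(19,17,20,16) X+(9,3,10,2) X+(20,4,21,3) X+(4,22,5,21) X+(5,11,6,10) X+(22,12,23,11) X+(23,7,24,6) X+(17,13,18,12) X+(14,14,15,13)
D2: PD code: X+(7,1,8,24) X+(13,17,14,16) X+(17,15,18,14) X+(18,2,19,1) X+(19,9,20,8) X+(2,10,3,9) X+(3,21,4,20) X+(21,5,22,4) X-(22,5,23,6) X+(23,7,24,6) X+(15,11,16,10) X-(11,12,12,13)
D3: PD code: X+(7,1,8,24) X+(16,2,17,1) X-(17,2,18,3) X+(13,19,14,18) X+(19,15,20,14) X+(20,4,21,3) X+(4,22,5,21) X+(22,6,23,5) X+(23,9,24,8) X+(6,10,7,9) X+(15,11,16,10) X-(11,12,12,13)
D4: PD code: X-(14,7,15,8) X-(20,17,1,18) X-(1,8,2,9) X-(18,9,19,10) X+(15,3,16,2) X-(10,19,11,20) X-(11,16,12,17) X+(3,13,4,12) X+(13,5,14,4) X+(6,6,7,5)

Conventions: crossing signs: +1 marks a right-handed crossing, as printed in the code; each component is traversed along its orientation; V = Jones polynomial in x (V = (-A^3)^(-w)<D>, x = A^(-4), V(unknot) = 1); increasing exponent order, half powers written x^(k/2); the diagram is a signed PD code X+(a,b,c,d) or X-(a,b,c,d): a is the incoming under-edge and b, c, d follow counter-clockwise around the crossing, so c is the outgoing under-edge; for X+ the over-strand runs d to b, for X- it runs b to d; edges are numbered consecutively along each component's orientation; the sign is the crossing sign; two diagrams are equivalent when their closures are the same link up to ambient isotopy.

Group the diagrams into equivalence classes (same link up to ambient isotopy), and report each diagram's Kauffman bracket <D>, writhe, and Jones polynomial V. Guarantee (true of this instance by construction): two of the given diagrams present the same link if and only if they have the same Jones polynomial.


equivalence classes: {D1, D2, D3} | {D4}
D1 (bracket A^-14 - 2A^-10 + 2A^-6 - 3A^-2 + 2A^2 - 2A^6 + 2A^10 + A^18; 12 crossings at w = +10): V = x^3 + 2x^5 - 2x^6 + 2x^7 - 3x^8 + 2x^9 - 2x^10 + x^11
V(D2) = x^3 + 2x^5 - 2x^6 + 2x^7 - 3x^8 + 2x^9 - 2x^10 + x^11  [12 crossings, <D> = A^-20 - 2A^-16 + 2A^-12 - 3A^-8 + 2A^-4 - 2 + 2A^4 + A^12, w = +8]
V(D3) = x^3 + 2x^5 - 2x^6 + 2x^7 - 3x^8 + 2x^9 - 2x^10 + x^11  [12 crossings, <D> = A^-20 - 2A^-16 + 2A^-12 - 3A^-8 + 2A^-4 - 2 + 2A^4 + A^12, w = +8]
V(D4) = x^-5 - 2x^-4 + 2x^-3 - 2x^-2 + 2x^-1 - 1 + x  (w -2, c 10, <D> = A^-10 - A^-6 + 2A^-2 - 2A^2 + 2A^6 - 2A^10 + A^14)
key observation: V(x) takes 2 values over 4 diagrams, fixing the grouping


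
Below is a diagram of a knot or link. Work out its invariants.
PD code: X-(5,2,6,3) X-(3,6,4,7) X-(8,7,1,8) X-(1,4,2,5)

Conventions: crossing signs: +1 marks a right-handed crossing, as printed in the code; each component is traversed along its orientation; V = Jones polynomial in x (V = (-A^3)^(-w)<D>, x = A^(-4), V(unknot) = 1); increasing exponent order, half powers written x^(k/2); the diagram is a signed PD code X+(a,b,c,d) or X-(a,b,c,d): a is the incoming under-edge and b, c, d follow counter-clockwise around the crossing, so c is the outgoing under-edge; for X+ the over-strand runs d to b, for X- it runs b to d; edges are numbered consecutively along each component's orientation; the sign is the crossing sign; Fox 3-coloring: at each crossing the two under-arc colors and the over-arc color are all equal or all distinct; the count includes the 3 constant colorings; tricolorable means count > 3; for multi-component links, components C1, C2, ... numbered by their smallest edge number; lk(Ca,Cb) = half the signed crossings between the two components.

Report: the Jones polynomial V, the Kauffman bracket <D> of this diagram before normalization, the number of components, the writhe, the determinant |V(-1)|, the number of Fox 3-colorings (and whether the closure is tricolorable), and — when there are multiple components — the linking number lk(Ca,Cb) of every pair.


V(x) = -x^-4 + x^-3 + x^-1
bracket: A^-8 + 1 - A^4, w = -4
1 component, writhe -4, over 4 crossings
det 3, colorings 9 of 3^4 — tricolorable
observation: w = -4 (over 4 crossings) is diagram-only; (-A^3)^(4) removes it from V


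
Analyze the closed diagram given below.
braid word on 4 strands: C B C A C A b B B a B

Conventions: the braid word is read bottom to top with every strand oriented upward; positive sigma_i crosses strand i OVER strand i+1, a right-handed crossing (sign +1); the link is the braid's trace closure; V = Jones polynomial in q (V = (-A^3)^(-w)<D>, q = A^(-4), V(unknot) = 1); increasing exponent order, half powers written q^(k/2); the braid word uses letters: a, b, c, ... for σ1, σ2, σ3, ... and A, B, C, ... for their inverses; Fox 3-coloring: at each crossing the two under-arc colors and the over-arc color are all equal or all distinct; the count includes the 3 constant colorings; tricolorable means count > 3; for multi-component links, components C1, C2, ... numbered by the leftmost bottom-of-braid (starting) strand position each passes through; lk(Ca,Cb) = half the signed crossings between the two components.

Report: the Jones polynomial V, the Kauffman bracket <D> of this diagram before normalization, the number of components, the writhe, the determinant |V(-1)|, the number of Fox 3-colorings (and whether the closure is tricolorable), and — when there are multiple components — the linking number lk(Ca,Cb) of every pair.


V = -q^-9 + q^-8 - 2q^-7 + 3q^-6 - 2q^-5 + 2q^-4 - q^-3 + q^-2
<D> = -A^-13 + A^-9 - 2A^-5 + 2A^-1 - 3A^3 + 2A^7 - A^11 + A^15 (w = -7)
1 component over 11 crossings, w = -7
3 Fox colorings among 3^11, |V(-1)| = 13: not tricolorable
why: V spans 7 powers of q: at least 7 crossings in any diagram


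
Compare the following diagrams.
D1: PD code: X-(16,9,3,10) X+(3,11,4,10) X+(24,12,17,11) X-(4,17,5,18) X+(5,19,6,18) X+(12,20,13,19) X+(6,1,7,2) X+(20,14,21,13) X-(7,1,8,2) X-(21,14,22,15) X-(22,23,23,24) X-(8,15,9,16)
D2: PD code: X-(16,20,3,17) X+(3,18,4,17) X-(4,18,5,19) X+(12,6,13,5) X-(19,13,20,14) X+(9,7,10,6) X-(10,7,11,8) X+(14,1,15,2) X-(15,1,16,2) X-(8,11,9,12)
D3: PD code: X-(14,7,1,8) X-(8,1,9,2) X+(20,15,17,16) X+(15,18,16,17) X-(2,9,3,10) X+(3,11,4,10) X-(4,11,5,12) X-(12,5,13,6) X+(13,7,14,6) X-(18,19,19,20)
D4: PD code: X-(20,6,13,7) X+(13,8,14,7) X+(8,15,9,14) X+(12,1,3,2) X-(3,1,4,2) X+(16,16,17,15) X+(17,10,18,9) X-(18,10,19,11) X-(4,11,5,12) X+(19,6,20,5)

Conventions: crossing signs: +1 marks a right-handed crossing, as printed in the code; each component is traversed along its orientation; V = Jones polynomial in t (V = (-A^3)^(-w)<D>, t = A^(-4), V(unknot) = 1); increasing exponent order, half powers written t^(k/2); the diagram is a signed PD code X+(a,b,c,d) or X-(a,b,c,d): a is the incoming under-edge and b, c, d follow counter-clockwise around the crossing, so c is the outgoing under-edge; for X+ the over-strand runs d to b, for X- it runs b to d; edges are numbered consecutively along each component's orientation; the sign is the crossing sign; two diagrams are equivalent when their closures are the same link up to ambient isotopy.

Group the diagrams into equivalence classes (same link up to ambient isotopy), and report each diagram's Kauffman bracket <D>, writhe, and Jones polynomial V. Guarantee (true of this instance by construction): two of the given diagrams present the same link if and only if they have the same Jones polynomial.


grouping into links: {D1, D4} | {D2} | {D3}
V(D1) = 1 + t + t^2 + t^3  (w 0, c 12, <D> = A^-12 + A^-8 + A^-4 + 1)
V(D2) = t^-3 + t^-2 + t^-1 + 1  (w -2, c 10, <D> = A^-6 + A^-2 + A^2 + A^6)
V(D3) = -t^-4 + t^-1 + 2 + t + t^2  (w -2, c 10, <D> = A^-14 + A^-10 + 2A^-6 + A^-2 - A^10)
V(D4) = 1 + t + t^2 + t^3  (w +2, c 10, <D> = A^-6 + A^-2 + A^2 + A^6)
why: 3 values of V(t) split the 4 diagrams


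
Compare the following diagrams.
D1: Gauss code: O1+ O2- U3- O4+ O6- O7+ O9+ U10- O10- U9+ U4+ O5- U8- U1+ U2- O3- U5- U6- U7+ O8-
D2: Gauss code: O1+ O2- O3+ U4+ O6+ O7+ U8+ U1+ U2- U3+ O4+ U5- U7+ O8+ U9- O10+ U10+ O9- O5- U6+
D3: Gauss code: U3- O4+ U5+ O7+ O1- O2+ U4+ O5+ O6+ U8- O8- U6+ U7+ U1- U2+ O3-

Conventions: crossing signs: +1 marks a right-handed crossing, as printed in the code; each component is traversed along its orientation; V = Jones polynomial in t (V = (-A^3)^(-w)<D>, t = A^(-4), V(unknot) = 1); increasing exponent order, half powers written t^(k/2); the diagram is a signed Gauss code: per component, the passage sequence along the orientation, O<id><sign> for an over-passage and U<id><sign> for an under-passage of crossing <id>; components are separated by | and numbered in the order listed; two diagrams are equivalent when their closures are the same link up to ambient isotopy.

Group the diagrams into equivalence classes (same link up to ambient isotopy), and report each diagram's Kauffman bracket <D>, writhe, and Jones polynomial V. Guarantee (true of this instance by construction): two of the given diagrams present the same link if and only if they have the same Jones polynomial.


equivalence classes: {D1} | {D2} | {D3}
D1 (bracket A^-2 + A^6 - A^10; 10 crossings at w = -2): V = -t^-4 + t^-3 + t^-1
D2 (bracket -A^-12 + A^-8 - A^-4 + 2 - A^4 + A^8; 10 crossings at w = +4): V = t - t^2 + 2t^3 - t^4 + t^5 - t^6
V(D3) = t + t^3 - t^4  [8 crossings, <D> = -A^-10 + A^-6 + A^2, w = +2]
key observation: comparing 3 Jones polynomials yields 3 groups


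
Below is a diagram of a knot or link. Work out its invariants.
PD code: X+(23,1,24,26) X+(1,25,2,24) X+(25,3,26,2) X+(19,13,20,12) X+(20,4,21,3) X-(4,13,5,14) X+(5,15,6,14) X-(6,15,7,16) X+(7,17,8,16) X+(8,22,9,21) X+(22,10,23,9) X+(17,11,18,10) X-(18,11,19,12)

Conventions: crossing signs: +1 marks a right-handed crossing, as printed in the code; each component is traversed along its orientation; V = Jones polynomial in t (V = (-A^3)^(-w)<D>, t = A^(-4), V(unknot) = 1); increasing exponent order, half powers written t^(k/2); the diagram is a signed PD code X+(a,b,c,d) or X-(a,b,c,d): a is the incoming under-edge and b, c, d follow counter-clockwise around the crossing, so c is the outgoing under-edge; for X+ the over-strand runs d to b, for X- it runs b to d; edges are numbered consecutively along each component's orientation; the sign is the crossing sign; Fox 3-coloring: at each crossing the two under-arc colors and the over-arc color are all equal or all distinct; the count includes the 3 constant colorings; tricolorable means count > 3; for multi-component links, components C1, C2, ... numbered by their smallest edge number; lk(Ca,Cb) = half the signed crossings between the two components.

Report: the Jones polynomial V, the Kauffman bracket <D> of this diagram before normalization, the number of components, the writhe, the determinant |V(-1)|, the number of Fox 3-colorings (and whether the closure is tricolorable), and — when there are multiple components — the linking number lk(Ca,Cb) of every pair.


V = t^2 + 2t^4 - 2t^5 + t^6 - 2t^7 + t^8
<D> = -A^-11 + 2A^-7 - A^-3 + 2A - 2A^5 - A^13 (w = +7)
1 component over 13 crossings, w = +7
27 Fox colorings among 3^13, |V(-1)| = 9: tricolorable
why: w = +7 shifts under R1 moves; the (-A^3)^(-7) factor cancels that in V


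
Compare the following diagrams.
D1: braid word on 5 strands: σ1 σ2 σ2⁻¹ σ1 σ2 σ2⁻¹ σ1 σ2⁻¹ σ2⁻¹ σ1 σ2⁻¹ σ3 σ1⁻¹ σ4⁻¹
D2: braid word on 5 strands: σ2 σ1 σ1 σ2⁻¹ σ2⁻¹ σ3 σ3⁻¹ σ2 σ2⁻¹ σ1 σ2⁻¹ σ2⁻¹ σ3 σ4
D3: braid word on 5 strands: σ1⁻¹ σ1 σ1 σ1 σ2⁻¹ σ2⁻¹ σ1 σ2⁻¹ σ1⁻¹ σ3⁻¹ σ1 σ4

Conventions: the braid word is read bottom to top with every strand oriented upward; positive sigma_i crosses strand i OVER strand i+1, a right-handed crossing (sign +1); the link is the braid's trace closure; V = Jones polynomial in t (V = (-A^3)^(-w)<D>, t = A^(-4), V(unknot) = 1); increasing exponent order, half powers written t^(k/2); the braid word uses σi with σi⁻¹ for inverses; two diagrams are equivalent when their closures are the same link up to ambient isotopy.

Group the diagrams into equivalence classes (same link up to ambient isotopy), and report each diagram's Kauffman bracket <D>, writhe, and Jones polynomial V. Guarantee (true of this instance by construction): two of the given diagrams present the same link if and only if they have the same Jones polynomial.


classes: {D1, D2, D3}
V(D1) = -t^-3 + 2t^-2 - 2t^-1 + 3 - 2t + 2t^2 - t^3  [14 crossings, <D> = -A^-12 + 2A^-8 - 2A^-4 + 3 - 2A^4 + 2A^8 - A^12, w = 0]
D2 (bracket -A^-6 + 2A^-2 - 2A^2 + 3A^6 - 2A^10 + 2A^14 - A^18; 14 crossings at w = +2): V = -t^-3 + 2t^-2 - 2t^-1 + 3 - 2t + 2t^2 - t^3
D3 (bracket -A^-12 + 2A^-8 - 2A^-4 + 3 - 2A^4 + 2A^8 - A^12; 12 crossings at w = 0): V = -t^-3 + 2t^-2 - 2t^-1 + 3 - 2t + 2t^2 - t^3
note: one V(t) for all 3 diagrams — one class (guaranteed)
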